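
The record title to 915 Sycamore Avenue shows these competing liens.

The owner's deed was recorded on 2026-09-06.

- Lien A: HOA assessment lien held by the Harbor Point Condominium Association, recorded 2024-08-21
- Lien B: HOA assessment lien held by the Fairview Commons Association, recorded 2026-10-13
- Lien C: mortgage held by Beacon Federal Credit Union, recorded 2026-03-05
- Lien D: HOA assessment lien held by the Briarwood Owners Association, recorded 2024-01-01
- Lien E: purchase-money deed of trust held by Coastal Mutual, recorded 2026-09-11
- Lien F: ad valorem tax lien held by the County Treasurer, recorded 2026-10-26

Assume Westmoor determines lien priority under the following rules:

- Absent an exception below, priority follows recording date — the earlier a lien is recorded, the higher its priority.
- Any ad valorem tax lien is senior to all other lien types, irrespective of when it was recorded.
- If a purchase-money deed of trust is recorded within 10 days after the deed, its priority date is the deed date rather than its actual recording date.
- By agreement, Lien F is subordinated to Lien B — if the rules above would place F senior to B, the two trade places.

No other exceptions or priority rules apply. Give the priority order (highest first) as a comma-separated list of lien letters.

B, D, A, C, E, F

Adjusting effective dates: E's effective date is the deed date, 2026-09-06.
F is an ad valorem tax lien and takes priority over every other lien.
The other liens, earliest effective date first: D (2024-01-01), A (2024-08-21), C (2026-03-05), E (2026-09-06), B (2026-10-13).
F would otherwise be senior to B, so under the subordination agreement F and B exchange positions.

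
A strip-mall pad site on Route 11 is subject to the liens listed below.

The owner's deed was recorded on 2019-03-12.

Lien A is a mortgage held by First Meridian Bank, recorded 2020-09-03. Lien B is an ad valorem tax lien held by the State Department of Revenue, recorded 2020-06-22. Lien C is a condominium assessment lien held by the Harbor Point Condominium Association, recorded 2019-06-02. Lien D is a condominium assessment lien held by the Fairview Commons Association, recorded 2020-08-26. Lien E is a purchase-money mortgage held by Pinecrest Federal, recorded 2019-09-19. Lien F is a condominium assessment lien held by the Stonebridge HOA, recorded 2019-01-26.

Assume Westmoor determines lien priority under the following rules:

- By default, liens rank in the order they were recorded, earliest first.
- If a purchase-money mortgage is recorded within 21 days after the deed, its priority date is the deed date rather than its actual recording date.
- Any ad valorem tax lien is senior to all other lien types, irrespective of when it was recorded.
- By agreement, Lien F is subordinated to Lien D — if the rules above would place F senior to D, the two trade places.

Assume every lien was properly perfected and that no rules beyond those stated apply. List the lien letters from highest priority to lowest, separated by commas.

B, D, C, E, F, A

Effective dates after the stated exceptions: E was recorded 191 days after the deed — beyond 21 days — so no relation-back applies.
As an ad valorem tax lien, B is senior to every other lien.
The other liens, earliest effective date first: F (2019-01-26), C (2019-06-02), E (2019-09-19), D (2020-08-26), A (2020-09-03).
F would otherwise be senior to D, so under the subordination agreement F and D exchange positions.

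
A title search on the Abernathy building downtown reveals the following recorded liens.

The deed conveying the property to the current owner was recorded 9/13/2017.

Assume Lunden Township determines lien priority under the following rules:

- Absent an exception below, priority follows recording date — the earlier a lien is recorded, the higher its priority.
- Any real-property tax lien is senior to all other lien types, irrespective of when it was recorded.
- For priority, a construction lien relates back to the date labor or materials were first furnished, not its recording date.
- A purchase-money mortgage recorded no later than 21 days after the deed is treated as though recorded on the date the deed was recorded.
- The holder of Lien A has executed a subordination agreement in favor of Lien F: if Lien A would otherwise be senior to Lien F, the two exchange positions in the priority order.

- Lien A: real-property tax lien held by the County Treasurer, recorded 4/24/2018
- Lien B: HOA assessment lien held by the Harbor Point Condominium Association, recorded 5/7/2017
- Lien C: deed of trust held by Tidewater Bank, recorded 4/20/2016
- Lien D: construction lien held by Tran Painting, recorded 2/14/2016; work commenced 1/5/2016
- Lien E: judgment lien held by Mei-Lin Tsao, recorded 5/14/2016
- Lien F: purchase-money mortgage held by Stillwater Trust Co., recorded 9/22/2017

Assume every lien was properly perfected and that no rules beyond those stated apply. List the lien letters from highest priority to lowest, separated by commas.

F, D, C, E, B, A

Effective dates: D relates back to 1/5/2016 (work commenced); F was recorded within the 21-day window, so its effective date is the deed date 9/13/2017.
A is a real-property tax lien and takes priority over every other lien.
The other liens, earliest effective date first: D (1/5/2016), C (4/20/2016), E (5/14/2016), B (5/7/2017), F (9/13/2017).
A is senior to F before the subordination, so the two trade places.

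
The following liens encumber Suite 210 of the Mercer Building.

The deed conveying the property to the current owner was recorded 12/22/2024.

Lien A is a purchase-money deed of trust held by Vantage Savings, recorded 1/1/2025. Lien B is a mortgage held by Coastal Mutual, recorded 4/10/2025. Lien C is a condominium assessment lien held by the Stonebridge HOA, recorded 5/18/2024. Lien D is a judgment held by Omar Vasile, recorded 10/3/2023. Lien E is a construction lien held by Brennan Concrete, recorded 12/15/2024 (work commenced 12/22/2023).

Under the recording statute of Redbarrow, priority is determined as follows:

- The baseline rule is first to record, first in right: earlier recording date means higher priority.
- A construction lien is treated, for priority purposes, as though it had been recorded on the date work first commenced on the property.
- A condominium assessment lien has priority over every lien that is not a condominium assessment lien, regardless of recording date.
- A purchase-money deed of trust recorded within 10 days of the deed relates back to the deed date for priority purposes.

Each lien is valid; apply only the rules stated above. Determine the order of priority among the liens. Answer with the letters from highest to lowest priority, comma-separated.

C, D, E, A, B

Effective dates after the stated exceptions: A relates back to the deed date 12/22/2024; E's effective date is 12/22/2023, when work began.
As a condominium assessment lien, C is senior to every other lien.
Ordering the rest by effective date: D (10/3/2023), E (12/22/2023), A (12/22/2024), B (4/10/2025).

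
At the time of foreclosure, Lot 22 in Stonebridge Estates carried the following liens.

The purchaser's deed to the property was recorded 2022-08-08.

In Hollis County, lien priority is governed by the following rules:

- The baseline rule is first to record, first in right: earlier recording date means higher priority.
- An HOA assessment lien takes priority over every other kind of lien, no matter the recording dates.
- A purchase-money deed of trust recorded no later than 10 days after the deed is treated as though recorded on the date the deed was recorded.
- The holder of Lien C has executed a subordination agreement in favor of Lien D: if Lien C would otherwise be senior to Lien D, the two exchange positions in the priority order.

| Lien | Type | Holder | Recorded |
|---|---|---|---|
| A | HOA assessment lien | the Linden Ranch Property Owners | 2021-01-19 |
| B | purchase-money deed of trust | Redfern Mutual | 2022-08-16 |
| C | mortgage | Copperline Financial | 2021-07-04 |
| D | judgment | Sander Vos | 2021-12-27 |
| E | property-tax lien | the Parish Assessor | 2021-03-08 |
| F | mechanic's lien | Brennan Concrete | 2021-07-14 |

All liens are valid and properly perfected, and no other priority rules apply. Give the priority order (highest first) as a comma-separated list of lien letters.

A, E, D, F, C, B

Adjusting effective dates: B relates back to the deed date 2022-08-08.
A is an HOA assessment lien and takes priority over every other lien.
Remaining liens by effective date: E (2021-03-08), C (2021-07-04), F (2021-07-14), D (2021-12-27), B (2022-08-08).
C is senior to D before the subordination, so the two trade places.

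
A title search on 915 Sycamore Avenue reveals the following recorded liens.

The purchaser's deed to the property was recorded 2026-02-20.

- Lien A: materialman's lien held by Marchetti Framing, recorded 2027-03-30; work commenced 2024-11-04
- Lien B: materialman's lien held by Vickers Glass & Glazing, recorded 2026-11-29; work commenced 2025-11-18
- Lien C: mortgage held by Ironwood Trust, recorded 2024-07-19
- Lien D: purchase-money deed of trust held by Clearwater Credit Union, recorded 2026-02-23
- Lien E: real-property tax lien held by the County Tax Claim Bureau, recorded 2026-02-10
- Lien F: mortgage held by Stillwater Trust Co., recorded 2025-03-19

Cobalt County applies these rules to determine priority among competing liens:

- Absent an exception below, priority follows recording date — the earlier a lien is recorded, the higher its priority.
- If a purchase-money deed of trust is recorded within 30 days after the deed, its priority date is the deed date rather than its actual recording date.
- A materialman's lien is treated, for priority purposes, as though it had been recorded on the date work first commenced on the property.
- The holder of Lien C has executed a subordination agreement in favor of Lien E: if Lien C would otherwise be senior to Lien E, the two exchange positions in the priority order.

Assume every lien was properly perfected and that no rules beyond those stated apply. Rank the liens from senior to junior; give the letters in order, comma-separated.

E, A, F, B, C, D

Adjusting effective dates: A relates back to 2024-11-04 (work commenced); B is treated as recorded 2025-11-18, the work-commencement date; D's effective date is the deed date, 2026-02-20.
Sorted by effective date: C (2024-07-19), A (2024-11-04), F (2025-03-19), B (2025-11-18), E (2026-02-10), D (2026-02-20).
C is senior to E before the subordination, so the two trade places.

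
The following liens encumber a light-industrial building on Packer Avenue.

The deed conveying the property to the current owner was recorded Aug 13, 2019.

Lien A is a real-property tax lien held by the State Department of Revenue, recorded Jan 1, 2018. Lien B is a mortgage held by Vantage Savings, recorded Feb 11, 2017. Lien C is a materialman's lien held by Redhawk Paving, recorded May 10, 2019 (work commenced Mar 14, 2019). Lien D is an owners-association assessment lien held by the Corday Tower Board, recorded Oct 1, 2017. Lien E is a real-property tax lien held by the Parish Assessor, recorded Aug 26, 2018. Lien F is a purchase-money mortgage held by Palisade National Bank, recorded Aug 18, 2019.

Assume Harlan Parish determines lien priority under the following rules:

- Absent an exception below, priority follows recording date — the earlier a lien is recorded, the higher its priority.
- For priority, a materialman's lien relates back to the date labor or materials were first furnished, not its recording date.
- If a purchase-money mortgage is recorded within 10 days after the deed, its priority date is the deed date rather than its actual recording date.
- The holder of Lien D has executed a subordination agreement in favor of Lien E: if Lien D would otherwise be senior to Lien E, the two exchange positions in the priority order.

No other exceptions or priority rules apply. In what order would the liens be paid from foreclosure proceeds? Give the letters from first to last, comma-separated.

First, effective dates: C's effective date is Mar 14, 2019, when work began; F was recorded within the 10-day window, so its effective date is the deed date Aug 13, 2019.
Sorted by effective date: B (Feb 11, 2017), D (Oct 1, 2017), A (Jan 1, 2018), E (Aug 26, 2018), C (Mar 14, 2019), F (Aug 13, 2019).
The subordination applies — D was senior to E — so D and E swap.

B, E, A, D, C, F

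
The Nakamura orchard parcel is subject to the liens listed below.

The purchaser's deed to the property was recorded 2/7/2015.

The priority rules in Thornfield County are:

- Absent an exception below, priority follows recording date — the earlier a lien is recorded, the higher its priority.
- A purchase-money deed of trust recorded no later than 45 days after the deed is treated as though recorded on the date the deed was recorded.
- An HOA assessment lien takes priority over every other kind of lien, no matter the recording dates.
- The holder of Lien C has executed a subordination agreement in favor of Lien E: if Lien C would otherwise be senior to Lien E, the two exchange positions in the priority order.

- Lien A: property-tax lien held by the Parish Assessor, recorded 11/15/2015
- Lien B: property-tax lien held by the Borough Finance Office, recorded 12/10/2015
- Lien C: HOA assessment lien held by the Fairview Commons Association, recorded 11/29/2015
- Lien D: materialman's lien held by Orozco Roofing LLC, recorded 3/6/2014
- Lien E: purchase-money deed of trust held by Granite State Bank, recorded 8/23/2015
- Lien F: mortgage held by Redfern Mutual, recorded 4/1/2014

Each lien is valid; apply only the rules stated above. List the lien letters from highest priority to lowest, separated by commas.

E, D, F, C, A, B

Adjusting effective dates: E was recorded 197 days after the deed — beyond 45 days — so no relation-back applies.
C is an HOA assessment lien, so it outranks all other liens regardless of date.
Among the remaining liens, by effective date: D (3/6/2014), F (4/1/2014), E (8/23/2015), A (11/15/2015), B (12/10/2015).
C is senior to E before the subordination, so the two trade places.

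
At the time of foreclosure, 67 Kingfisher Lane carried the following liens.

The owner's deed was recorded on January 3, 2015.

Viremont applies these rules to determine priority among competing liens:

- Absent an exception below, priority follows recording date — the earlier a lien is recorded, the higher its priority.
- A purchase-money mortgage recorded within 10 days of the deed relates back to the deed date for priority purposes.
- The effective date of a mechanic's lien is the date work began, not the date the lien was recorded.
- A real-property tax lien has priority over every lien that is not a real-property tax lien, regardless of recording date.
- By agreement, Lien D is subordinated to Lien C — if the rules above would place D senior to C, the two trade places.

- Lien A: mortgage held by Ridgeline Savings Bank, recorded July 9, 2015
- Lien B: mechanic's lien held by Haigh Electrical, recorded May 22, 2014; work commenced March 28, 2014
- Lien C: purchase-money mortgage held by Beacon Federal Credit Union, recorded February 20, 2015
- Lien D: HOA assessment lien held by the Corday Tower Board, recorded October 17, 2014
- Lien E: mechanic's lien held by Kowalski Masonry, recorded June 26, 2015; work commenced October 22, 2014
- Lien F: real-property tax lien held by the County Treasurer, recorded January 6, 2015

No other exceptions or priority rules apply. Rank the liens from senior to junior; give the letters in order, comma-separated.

F, B, C, E, D, A

First, effective dates: B relates back to March 28, 2014 (work commenced); C was recorded 48 days after the deed — beyond 10 days — so no relation-back applies; E relates back to October 22, 2014 (work commenced).
F is a real-property tax lien and takes priority over every other lien.
The other liens, earliest effective date first: B (March 28, 2014), D (October 17, 2014), E (October 22, 2014), C (February 20, 2015), A (July 9, 2015).
D is senior to C before the subordination, so the two trade places.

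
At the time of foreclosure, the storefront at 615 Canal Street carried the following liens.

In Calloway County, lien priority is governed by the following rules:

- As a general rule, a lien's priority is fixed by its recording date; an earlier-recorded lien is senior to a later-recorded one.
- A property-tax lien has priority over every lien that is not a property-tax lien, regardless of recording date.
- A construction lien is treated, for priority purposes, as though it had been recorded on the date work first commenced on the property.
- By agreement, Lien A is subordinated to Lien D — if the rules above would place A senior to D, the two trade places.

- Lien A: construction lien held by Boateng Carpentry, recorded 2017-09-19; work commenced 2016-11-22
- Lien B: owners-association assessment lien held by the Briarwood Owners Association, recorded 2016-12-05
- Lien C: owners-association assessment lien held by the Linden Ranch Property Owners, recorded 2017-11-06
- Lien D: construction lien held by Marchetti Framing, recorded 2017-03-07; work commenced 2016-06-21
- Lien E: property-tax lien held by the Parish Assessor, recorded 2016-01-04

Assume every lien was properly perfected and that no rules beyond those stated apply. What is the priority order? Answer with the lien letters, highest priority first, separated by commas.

Effective dates: A relates back to 2016-11-22 (work commenced); D relates back to 2016-06-21 (work commenced).
E is a property-tax lien, so it outranks all other liens regardless of date.
Ordering the rest by effective date: D (2016-06-21), A (2016-11-22), B (2016-12-05), C (2017-11-06).
A is already junior to D, so the subordination agreement changes nothing.

E, D, A, B, C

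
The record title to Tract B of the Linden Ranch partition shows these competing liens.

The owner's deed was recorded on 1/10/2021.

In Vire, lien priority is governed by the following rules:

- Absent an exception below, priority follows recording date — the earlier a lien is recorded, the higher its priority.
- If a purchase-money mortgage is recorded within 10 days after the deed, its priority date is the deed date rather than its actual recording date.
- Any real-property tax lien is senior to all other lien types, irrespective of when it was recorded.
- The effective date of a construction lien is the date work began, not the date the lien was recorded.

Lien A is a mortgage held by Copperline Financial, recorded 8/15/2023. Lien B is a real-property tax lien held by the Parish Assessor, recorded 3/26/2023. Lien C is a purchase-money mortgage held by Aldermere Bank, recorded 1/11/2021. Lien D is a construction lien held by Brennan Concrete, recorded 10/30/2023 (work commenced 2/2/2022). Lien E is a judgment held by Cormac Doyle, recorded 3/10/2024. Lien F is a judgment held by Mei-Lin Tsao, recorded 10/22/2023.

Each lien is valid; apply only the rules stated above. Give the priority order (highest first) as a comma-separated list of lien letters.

Effective dates after the stated exceptions: C was recorded within the 10-day window, so its effective date is the deed date 1/10/2021; D is treated as recorded 2/2/2022, the work-commencement date.
B, as a real-property tax lien, has superpriority and ranks first.
Among the remaining liens, by effective date: C (1/10/2021), D (2/2/2022), A (8/15/2023), F (10/22/2023), E (3/10/2024).

B, C, D, A, F, E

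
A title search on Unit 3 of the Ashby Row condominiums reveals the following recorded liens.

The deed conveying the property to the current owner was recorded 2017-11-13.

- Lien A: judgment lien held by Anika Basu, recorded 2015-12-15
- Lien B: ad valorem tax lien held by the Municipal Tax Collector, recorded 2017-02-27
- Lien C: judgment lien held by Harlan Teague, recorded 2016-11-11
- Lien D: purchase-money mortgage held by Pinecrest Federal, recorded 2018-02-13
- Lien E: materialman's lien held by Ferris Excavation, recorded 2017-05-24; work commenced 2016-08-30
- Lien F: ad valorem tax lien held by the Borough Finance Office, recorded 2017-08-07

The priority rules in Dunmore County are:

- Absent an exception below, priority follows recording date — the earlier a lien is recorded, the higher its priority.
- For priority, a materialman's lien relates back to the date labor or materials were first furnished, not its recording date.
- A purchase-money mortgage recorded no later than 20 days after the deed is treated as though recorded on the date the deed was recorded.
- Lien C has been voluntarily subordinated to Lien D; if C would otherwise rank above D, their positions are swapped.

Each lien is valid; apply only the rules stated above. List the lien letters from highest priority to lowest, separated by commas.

A, E, D, B, F, C

Adjusting effective dates: D was recorded 92 days after the deed — beyond 20 days — so no relation-back applies; E relates back to 2016-08-30 (work commenced).
Sorted by effective date: A (2015-12-15), E (2016-08-30), C (2016-11-11), B (2017-02-27), F (2017-08-07), D (2018-02-13).
C is senior to D before the subordination, so the two trade places.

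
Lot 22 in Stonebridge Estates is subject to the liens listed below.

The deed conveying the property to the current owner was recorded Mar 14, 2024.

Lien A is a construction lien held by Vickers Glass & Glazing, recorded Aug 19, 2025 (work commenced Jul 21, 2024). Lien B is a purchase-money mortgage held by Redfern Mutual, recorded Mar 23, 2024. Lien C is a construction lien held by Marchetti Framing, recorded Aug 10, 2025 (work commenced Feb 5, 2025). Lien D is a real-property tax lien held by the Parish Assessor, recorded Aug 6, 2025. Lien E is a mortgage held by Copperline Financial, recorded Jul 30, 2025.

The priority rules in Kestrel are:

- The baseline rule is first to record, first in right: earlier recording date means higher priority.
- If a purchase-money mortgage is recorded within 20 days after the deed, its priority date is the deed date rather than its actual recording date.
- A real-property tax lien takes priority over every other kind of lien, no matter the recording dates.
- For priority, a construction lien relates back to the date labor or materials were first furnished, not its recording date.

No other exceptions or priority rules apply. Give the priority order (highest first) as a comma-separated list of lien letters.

D, B, A, C, E

Adjusting effective dates: A's effective date is Jul 21, 2024, when work began; B was recorded within the 20-day window, so its effective date is the deed date Mar 14, 2024; C relates back to Feb 5, 2025 (work commenced).
D, as a real-property tax lien, has superpriority and ranks first.
Among the remaining liens, by effective date: B (Mar 14, 2024), A (Jul 21, 2024), C (Feb 5, 2025), E (Jul 30, 2025).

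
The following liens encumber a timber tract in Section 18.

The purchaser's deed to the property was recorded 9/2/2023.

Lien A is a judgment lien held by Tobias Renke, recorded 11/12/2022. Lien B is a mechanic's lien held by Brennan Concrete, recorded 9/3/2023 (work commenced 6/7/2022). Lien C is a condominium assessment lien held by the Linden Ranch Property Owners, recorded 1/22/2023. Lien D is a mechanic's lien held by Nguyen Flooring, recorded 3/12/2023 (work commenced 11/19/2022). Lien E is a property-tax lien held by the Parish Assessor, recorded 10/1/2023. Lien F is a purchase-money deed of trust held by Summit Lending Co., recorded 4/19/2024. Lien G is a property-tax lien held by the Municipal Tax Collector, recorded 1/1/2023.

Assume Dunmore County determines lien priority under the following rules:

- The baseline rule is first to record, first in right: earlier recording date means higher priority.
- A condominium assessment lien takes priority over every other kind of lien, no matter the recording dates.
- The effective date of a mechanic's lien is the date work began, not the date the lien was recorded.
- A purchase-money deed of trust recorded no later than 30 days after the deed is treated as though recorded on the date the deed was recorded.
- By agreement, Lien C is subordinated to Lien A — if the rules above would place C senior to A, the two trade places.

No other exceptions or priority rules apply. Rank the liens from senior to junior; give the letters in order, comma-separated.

A, B, C, D, G, E, F

Adjusting effective dates: B is treated as recorded 6/7/2022, the work-commencement date; D's effective date is 11/19/2022, when work began; F was recorded 230 days after the deed — beyond 30 days — so no relation-back applies.
C is a condominium assessment lien and takes priority over every other lien.
Remaining liens by effective date: B (6/7/2022), A (11/12/2022), D (11/19/2022), G (1/1/2023), E (10/1/2023), F (4/19/2024).
The subordination applies — C was senior to A — so C and A swap.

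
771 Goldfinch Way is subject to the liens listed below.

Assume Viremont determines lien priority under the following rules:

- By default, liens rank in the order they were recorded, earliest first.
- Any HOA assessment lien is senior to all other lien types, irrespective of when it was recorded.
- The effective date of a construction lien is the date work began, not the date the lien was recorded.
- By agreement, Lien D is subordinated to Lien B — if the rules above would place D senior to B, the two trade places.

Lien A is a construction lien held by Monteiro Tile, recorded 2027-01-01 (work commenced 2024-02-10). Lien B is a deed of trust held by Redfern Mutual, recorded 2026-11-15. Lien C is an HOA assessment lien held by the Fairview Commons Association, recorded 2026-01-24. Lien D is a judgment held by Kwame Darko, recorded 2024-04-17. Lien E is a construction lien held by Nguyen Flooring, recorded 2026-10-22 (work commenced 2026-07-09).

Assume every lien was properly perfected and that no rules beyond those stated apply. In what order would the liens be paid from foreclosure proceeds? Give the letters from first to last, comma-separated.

C, A, B, E, D

Adjusting effective dates: A relates back to 2024-02-10 (work commenced); E's effective date is 2026-07-09, when work began.
C is an HOA assessment lien, so it outranks all other liens regardless of date.
The other liens, earliest effective date first: A (2024-02-10), D (2024-04-17), E (2026-07-09), B (2026-11-15).
The subordination applies — D was senior to B — so D and B swap.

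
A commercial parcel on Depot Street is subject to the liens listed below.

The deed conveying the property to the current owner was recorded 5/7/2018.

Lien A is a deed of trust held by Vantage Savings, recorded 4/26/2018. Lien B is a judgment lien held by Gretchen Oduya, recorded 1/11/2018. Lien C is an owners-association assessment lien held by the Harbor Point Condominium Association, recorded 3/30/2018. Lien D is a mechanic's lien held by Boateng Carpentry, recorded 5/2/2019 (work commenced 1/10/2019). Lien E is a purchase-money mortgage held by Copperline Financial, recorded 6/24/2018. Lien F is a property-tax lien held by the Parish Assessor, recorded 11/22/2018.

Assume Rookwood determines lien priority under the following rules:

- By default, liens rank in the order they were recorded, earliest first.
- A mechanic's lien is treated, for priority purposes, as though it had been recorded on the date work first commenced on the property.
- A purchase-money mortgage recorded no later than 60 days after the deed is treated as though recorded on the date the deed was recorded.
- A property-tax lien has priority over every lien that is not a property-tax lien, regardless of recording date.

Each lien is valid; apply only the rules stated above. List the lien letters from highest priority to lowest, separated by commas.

Effective dates after the stated exceptions: D is treated as recorded 1/10/2019, the work-commencement date; E relates back to the deed date 5/7/2018.
As a property-tax lien, F is senior to every other lien.
Remaining liens by effective date: B (1/11/2018), C (3/30/2018), A (4/26/2018), E (5/7/2018), D (1/10/2019).

F, B, C, A, E, D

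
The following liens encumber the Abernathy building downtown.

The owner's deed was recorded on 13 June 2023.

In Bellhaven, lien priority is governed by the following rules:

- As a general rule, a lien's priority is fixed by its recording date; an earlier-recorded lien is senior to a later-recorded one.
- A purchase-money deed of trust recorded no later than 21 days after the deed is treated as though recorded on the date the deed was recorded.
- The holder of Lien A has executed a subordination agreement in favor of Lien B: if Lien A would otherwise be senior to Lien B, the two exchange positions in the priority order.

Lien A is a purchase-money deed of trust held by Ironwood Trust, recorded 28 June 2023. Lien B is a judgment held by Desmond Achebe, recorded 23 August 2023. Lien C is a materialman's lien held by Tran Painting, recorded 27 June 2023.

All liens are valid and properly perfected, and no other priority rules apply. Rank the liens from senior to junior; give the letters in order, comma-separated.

B, C, A

Effective dates: A was recorded within the 21-day window, so its effective date is the deed date 13 June 2023.
By effective date: A (13 June 2023), C (27 June 2023), B (23 August 2023).
A is senior to B before the subordination, so the two trade places.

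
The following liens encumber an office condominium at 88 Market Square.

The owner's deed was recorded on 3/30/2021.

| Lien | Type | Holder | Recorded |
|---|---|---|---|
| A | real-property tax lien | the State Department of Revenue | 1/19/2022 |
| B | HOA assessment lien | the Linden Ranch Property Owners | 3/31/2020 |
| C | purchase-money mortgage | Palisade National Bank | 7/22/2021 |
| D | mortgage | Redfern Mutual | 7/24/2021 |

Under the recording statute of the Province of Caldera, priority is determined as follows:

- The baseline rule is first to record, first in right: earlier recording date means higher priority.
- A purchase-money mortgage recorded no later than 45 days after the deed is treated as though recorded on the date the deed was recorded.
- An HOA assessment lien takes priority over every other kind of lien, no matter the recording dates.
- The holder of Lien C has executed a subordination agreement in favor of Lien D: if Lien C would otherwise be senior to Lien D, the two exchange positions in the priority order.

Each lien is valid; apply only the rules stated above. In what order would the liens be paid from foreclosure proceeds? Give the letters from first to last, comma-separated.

B, D, C, A

Effective dates: C missed the 45-day window (114 days after the deed), so its recording date stands.
B is an HOA assessment lien and takes priority over every other lien.
Ordering the rest by effective date: C (7/22/2021), D (7/24/2021), A (1/19/2022).
Because C would otherwise rank above D, the subordination swaps them.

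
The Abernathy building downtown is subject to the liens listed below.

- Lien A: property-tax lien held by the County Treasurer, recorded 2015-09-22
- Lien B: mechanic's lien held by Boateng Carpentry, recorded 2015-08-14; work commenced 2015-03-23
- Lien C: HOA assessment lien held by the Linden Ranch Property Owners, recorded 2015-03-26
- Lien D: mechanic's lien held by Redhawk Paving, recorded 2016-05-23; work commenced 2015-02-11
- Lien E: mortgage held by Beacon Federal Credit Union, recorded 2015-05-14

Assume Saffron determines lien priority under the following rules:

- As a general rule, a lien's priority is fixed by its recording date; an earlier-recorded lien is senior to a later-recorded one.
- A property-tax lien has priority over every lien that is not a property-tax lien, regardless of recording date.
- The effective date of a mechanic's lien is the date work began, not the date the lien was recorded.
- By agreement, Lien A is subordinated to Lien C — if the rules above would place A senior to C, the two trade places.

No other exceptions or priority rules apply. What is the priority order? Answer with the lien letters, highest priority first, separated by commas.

Effective dates after the stated exceptions: B relates back to 2015-03-23 (work commenced); D is treated as recorded 2015-02-11, the work-commencement date.
A is a property-tax lien, so it outranks all other liens regardless of date.
The other liens, earliest effective date first: D (2015-02-11), B (2015-03-23), C (2015-03-26), E (2015-05-14).
A would otherwise be senior to C, so under the subordination agreement A and C exchange positions.

C, D, B, A, E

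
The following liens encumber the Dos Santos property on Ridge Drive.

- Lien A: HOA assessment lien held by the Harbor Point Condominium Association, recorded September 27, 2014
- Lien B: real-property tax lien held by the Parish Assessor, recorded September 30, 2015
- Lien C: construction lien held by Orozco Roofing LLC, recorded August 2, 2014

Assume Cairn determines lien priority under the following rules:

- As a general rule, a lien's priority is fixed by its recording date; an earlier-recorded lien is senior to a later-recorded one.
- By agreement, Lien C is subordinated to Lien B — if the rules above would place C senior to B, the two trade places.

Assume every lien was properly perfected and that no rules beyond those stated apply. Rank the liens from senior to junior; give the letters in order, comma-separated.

B, A, C

Sorted by effective date: C (August 2, 2014), A (September 27, 2014), B (September 30, 2015).
Because C would otherwise rank above B, the subordination swaps them.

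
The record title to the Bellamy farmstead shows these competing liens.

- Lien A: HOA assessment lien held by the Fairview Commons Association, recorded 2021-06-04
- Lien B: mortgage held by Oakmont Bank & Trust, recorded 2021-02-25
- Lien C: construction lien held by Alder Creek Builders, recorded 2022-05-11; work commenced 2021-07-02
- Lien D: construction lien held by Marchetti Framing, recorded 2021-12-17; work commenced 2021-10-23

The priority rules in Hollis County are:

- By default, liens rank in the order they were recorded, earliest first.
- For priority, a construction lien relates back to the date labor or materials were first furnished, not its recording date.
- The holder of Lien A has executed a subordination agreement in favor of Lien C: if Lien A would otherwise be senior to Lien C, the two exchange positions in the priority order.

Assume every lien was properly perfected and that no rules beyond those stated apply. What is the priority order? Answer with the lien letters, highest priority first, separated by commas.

First, effective dates: C relates back to 2021-07-02 (work commenced); D relates back to 2021-10-23 (work commenced).
Ordering by effective date: B (2021-02-25), A (2021-06-04), C (2021-07-02), D (2021-10-23).
A is senior to C before the subordination, so the two trade places.

B, C, A, D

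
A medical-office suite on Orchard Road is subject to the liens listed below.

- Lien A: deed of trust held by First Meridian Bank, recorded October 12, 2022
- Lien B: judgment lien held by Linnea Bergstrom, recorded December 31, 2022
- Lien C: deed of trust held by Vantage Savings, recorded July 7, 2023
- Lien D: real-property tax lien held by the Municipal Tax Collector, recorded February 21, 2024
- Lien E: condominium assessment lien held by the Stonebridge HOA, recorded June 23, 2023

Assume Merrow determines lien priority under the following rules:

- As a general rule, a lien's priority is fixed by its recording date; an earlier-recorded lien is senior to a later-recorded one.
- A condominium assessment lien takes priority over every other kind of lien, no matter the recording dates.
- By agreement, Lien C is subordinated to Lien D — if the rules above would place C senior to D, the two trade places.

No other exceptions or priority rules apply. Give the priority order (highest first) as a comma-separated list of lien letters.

E, as a condominium assessment lien, has superpriority and ranks first.
Ordering the rest by effective date: A (October 12, 2022), B (December 31, 2022), C (July 7, 2023), D (February 21, 2024).
C would otherwise be senior to D, so under the subordination agreement C and D exchange positions.

E, A, B, D, C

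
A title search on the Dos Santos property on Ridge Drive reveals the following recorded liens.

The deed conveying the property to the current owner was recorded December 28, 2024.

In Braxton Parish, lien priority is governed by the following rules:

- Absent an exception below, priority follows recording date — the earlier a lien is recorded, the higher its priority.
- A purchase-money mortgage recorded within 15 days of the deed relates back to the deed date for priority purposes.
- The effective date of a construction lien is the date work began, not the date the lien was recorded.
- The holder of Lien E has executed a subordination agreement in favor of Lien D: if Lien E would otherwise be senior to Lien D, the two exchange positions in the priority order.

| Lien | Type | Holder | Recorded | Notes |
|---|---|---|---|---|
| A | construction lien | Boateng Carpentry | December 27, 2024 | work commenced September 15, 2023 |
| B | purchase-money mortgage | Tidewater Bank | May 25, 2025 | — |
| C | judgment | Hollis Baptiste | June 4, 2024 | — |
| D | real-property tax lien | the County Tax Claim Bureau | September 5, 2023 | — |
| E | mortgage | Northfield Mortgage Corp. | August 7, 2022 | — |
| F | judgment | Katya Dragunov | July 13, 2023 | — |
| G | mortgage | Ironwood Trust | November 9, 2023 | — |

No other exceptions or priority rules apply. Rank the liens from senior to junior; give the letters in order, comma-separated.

D, F, E, A, G, C, B

Effective dates after the stated exceptions: A is treated as recorded September 15, 2023, the work-commencement date; B was recorded 148 days after the deed — beyond 15 days — so no relation-back applies.
Ordering by effective date: E (August 7, 2022), F (July 13, 2023), D (September 5, 2023), A (September 15, 2023), G (November 9, 2023), C (June 4, 2024), B (May 25, 2025).
The subordination applies — E was senior to D — so E and D swap.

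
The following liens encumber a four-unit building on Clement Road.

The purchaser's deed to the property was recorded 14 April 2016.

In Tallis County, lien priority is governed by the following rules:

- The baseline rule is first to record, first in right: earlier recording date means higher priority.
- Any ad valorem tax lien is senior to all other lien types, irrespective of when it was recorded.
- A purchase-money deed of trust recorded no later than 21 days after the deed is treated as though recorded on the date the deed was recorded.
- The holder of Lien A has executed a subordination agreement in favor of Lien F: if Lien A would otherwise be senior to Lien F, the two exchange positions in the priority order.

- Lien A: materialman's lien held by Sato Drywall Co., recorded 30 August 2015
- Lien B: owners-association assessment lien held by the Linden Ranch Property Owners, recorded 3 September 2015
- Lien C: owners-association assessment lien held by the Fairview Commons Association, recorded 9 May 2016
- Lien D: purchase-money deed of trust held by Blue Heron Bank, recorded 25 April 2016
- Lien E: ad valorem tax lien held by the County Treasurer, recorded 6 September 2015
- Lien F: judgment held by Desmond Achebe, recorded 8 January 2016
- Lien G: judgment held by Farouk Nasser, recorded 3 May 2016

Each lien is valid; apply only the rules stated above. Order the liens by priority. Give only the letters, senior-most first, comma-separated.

Adjusting effective dates: D's effective date is the deed date, 14 April 2016.
E, as an ad valorem tax lien, has superpriority and ranks first.
Remaining liens by effective date: A (30 August 2015), B (3 September 2015), F (8 January 2016), D (14 April 2016), G (3 May 2016), C (9 May 2016).
The subordination applies — A was senior to F — so A and F swap.

E, F, B, A, D, G, C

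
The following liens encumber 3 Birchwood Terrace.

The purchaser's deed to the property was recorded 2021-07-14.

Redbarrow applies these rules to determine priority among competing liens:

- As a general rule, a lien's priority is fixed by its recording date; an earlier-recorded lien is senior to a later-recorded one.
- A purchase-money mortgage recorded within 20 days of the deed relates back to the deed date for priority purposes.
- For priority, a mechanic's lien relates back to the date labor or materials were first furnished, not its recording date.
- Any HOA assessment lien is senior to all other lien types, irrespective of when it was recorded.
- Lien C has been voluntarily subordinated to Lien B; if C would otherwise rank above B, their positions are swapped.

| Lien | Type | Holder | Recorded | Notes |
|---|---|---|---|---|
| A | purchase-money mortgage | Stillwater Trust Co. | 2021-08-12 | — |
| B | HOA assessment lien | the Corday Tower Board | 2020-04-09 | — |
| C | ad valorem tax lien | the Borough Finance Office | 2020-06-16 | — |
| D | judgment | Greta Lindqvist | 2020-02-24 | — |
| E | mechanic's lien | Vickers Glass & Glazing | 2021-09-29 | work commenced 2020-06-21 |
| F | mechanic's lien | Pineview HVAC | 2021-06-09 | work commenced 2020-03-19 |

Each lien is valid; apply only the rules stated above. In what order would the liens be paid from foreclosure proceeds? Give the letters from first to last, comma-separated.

Adjusting effective dates: A was recorded 29 days after the deed — beyond 20 days — so no relation-back applies; E's effective date is 2020-06-21, when work began; F is treated as recorded 2020-03-19, the work-commencement date.
As an HOA assessment lien, B is senior to every other lien.
The other liens, earliest effective date first: D (2020-02-24), F (2020-03-19), C (2020-06-16), E (2020-06-21), A (2021-08-12).
C already ranks below B; the subordination has no effect.

B, D, F, C, E, A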